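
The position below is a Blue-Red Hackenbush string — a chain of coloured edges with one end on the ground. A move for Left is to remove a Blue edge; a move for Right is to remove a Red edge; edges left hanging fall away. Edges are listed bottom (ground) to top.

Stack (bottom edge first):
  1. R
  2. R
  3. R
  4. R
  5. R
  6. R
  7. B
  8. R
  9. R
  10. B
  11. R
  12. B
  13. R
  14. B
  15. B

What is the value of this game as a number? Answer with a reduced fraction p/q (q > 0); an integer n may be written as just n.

-2985/512

Prefix values for R R R R R R B R R B R B R B B via {L|R} + simplicity:
1 of 15 · R · max L −∞ · min R 0 — -1
2 of 15 · RR · max L −∞ · min R -1 — -2
3 of 15 · RRR · max L −∞ · min R -2 — -3
4 of 15 · RRRR · max L −∞ · min R -3 — -4
5 of 15 · RRRRR · max L −∞ · min R -4 — -5
6 of 15 · RRRRRR · max L −∞ · min R -5 — -6
7 of 15 · RRRRRRB · max L -6 · min R -5 — -11/2
8 of 15 · RRRRRRBR · max L -6 · min R -11/2 — -23/4
9 of 15 · RRRRRRBRR · max L -6 · min R -23/4 — -47/8
10 of 15 · RRRRRRBRRB · max L -47/8 · min R -23/4 — -93/16
11 of 15 · RRRRRRBRRBR · max L -47/8 · min R -93/16 — -187/32
12 of 15 · RRRRRRBRRBRB · max L -187/32 · min R -93/16 — -373/64
13 of 15 · RRRRRRBRRBRBR · max L -187/32 · min R -373/64 — -747/128
14 of 15 · RRRRRRBRRBRBRB · max L -747/128 · min R -373/64 — -1493/256
15 of 15 · RRRRRRBRRBRBRBB · max L -1493/256 · min R -373/64 — -2985/512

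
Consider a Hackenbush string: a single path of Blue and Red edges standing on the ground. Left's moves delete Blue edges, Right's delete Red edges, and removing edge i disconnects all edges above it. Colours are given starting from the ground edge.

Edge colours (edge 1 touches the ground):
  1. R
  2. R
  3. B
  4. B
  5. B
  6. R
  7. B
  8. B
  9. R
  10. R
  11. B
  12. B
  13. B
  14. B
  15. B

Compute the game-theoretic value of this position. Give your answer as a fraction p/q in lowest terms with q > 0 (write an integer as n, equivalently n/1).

-9409/8192

Recurse on prefixes of the 15-edge string R R B B B R B B R R B B B B B:
edge 1 of 15 (R): {  | 0 } -> -1
edge 2 of 15 (R): {  | -1,0 } -> -2
edge 3 of 15 (B): { -2 | -1,0 } -> -3/2
edge 4 of 15 (B): { -2,-3/2 | -1,0 } -> -5/4
edge 5 of 15 (B): { -2,-3/2,-5/4 | -1,0 } -> -9/8
edge 6 of 15 (R): { -2,-3/2,-5/4 | -9/8,-1,0 } -> -19/16
edge 7 of 15 (B): { -2,-3/2,-5/4,-19/16 | -9/8,-1,0 } -> -37/32
edge 8 of 15 (B): { -2,-3/2,-5/4,-19/16,-37/32 | -9/8,-1,0 } -> -73/64
edge 9 of 15 (R): { -2,-3/2,-5/4,-19/16,-37/32 | -73/64,-9/8,-1,0 } -> -147/128
edge 10 of 15 (R): { -2,-3/2,-5/4,-19/16,-37/32 | -147/128,-73/64,-9/8,-1,0 } -> -295/256
edge 11 of 15 (B): { -2,-3/2,-5/4,-19/16,-37/32,-295/256 | -147/128,-73/64,-9/8,-1,0 } -> -589/512
edge 12 of 15 (B): { -2,-3/2,-5/4,-19/16,-37/32,-295/256,-589/512 | -147/128,-73/64,-9/8,-1,0 } -> -1177/1024
edge 13 of 15 (B): { -2,-3/2,-5/4,-19/16,-37/32,-295/256,-589/512,-1177/1024 | -147/128,-73/64,-9/8,-1,0 } -> -2353/2048
edge 14 of 15 (B): { -2,-3/2,-5/4,-19/16,-37/32,-295/256,-589/512,-1177/1024,-2353/2048 | -147/128,-73/64,-9/8,-1,0 } -> -4705/4096
edge 15 of 15 (B): { -2,-3/2,-5/4,-19/16,-37/32,-295/256,-589/512,-1177/1024,-2353/2048,-4705/4096 | -147/128,-73/64,-9/8,-1,0 } -> -9409/8192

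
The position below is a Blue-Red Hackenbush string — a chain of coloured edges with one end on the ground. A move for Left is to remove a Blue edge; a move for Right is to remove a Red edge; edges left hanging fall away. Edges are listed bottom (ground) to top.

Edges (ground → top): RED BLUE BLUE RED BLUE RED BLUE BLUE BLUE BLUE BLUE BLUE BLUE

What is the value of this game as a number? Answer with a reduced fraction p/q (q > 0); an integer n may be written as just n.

-1281/4096

Recurse on prefixes of the 13-edge string RED BLUE BLUE RED BLUE RED BLUE BLUE BLUE BLUE BLUE BLUE BLUE:
1 of 13 · R · max L −∞ · min R 0 ⇒ -1
2 of 13 · RB · max L -1 · min R 0 ⇒ -1/2
3 of 13 · RBB · max L -1/2 · min R 0 ⇒ -1/4
4 of 13 · RBBR · max L -1/2 · min R -1/4 ⇒ -3/8
5 of 13 · RBBRB · max L -3/8 · min R -1/4 ⇒ -5/16
6 of 13 · RBBRBR · max L -3/8 · min R -5/16 ⇒ -11/32
7 of 13 · RBBRBRB · max L -11/32 · min R -5/16 ⇒ -21/64
8 of 13 · RBBRBRBB · max L -21/64 · min R -5/16 ⇒ -41/128
9 of 13 · RBBRBRBBB · max L -41/128 · min R -5/16 ⇒ -81/256
10 of 13 · RBBRBRBBBB · max L -81/256 · min R -5/16 ⇒ -161/512
11 of 13 · RBBRBRBBBBB · max L -161/512 · min R -5/16 ⇒ -321/1024
12 of 13 · RBBRBRBBBBBB · max L -321/1024 · min R -5/16 ⇒ -641/2048
13 of 13 · RBBRBRBBBBBBB · max L -641/2048 · min R -5/16 ⇒ -1281/4096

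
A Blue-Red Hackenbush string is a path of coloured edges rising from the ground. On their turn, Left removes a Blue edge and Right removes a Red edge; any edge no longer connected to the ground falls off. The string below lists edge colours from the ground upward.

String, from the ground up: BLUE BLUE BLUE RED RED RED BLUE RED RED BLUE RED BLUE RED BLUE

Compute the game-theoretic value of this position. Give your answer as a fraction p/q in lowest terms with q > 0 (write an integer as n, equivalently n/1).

Recurse on prefixes of the 14-edge string BLUE BLUE BLUE RED RED RED BLUE RED RED BLUE RED BLUE RED BLUE:
B: Left { 0 }, Right { (no moves) } gives simplest 1
BB: Left { 0; 1 }, Right { (no moves) } gives simplest 2
BBB: Left { 0; 1; 2 }, Right { (no moves) } gives simplest 3
BBBR: Left { 0; 1; 2 }, Right { 3 } gives simplest 5/2
BBBRR: Left { 0; 1; 2 }, Right { 5/2; 3 } gives simplest 9/4
BBBRRR: Left { 0; 1; 2 }, Right { 9/4; 5/2; 3 } gives simplest 17/8
BBBRRRB: Left { 0; 1; 2; 17/8 }, Right { 9/4; 5/2; 3 } gives simplest 35/16
BBBRRRBR: Left { 0; 1; 2; 17/8 }, Right { 35/16; 9/4; 5/2; 3 } gives simplest 69/32
BBBRRRBRR: Left { 0; 1; 2; 17/8 }, Right { 69/32; 35/16; 9/4; 5/2; 3 } gives simplest 137/64
BBBRRRBRRB: Left { 0; 1; 2; 17/8; 137/64 }, Right { 69/32; 35/16; 9/4; 5/2; 3 } gives simplest 275/128
BBBRRRBRRBR: Left { 0; 1; 2; 17/8; 137/64 }, Right { 275/128; 69/32; 35/16; 9/4; 5/2; 3 } gives simplest 549/256
BBBRRRBRRBRB: Left { 0; 1; 2; 17/8; 137/64; 549/256 }, Right { 275/128; 69/32; 35/16; 9/4; 5/2; 3 } gives simplest 1099/512
BBBRRRBRRBRBR: Left { 0; 1; 2; 17/8; 137/64; 549/256 }, Right { 1099/512; 275/128; 69/32; 35/16; 9/4; 5/2; 3 } gives simplest 2197/1024
BBBRRRBRRBRBRB: Left { 0; 1; 2; 17/8; 137/64; 549/256; 2197/1024 }, Right { 1099/512; 275/128; 69/32; 35/16; 9/4; 5/2; 3 } gives simplest 4395/2048

4395/2048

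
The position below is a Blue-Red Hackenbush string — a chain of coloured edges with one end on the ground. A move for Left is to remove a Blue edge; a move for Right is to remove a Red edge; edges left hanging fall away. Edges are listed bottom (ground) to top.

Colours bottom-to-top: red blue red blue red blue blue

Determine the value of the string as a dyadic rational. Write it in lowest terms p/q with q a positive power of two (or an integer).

-41/64

r: Left { ∅ }, Right { 0 } = simplest -1
rb: Left { -1 }, Right { 0 } = simplest -1/2
rbr: Left { -1 }, Right { -1/2,0 } = simplest -3/4
rbrb: Left { -1,-3/4 }, Right { -1/2,0 } = simplest -5/8
rbrbr: Left { -1,-3/4 }, Right { -5/8,-1/2,0 } = simplest -11/16
rbrbrb: Left { -1,-3/4,-11/16 }, Right { -5/8,-1/2,0 } = simplest -21/32
rbrbrbb: Left { -1,-3/4,-11/16,-21/32 }, Right { -5/8,-1/2,0 } = simplest -41/64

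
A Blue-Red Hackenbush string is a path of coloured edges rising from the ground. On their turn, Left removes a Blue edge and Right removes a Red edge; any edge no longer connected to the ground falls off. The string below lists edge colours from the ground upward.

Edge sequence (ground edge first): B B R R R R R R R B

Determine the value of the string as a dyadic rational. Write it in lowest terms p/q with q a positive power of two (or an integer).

v(B) = { 0 | none } -> 1
v(BB) = { 0; 1 | none } -> 2
v(BBR) = { 0; 1 | 2 } -> 3/2
v(BBRR) = { 0; 1 | 3/2; 2 } -> 5/4
v(BBRRR) = { 0; 1 | 5/4; 3/2; 2 } -> 9/8
v(BBRRRR) = { 0; 1 | 9/8; 5/4; 3/2; 2 } -> 17/16
v(BBRRRRR) = { 0; 1 | 17/16; 9/8; 5/4; 3/2; 2 } -> 33/32
v(BBRRRRRR) = { 0; 1 | 33/32; 17/16; 9/8; 5/4; 3/2; 2 } -> 65/64
v(BBRRRRRRR) = { 0; 1 | 65/64; 33/32; 17/16; 9/8; 5/4; 3/2; 2 } -> 129/128
v(BBRRRRRRRB) = { 0; 1; 129/128 | 65/64; 33/32; 17/16; 9/8; 5/4; 3/2; 2 } -> 259/256

259/256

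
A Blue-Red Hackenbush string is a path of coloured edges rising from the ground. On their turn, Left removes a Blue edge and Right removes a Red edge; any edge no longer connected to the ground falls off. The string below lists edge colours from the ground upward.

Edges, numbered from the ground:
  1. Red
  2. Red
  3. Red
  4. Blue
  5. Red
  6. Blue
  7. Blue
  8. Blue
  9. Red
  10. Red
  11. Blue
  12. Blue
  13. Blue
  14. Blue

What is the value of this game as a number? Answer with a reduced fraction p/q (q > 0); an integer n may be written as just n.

-5217/2048

1 of 14 · R · max L −∞ · min R 0 => -1
2 of 14 · RR · max L −∞ · min R -1 => -2
3 of 14 · RRR · max L −∞ · min R -2 => -3
4 of 14 · RRRB · max L -3 · min R -2 => -5/2
5 of 14 · RRRBR · max L -3 · min R -5/2 => -11/4
6 of 14 · RRRBRB · max L -11/4 · min R -5/2 => -21/8
7 of 14 · RRRBRBB · max L -21/8 · min R -5/2 => -41/16
8 of 14 · RRRBRBBB · max L -41/16 · min R -5/2 => -81/32
9 of 14 · RRRBRBBBR · max L -41/16 · min R -81/32 => -163/64
10 of 14 · RRRBRBBBRR · max L -41/16 · min R -163/64 => -327/128
11 of 14 · RRRBRBBBRRB · max L -327/128 · min R -163/64 => -653/256
12 of 14 · RRRBRBBBRRBB · max L -653/256 · min R -163/64 => -1305/512
13 of 14 · RRRBRBBBRRBBB · max L -1305/512 · min R -163/64 => -2609/1024
14 of 14 · RRRBRBBBRRBBBB · max L -2609/1024 · min R -163/64 => -5217/2048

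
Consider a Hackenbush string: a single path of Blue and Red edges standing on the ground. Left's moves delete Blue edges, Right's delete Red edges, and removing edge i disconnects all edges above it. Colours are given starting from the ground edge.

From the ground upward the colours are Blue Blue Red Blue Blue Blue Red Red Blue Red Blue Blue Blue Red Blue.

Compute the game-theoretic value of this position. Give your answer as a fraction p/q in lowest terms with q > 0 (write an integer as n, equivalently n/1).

15547/8192

step 1: add Blue to get B; options L={ 0 } R={ — } = 1
step 2: add Blue to get BB; options L={ 0, 1 } R={ — } = 2
step 3: add Red to get BBR; options L={ 0, 1 } R={ 2 } = 3/2
step 4: add Blue to get BBRB; options L={ 0, 1, 3/2 } R={ 2 } = 7/4
step 5: add Blue to get BBRBB; options L={ 0, 1, 3/2, 7/4 } R={ 2 } = 15/8
step 6: add Blue to get BBRBBB; options L={ 0, 1, 3/2, 7/4, 15/8 } R={ 2 } = 31/16
step 7: add Red to get BBRBBBR; options L={ 0, 1, 3/2, 7/4, 15/8 } R={ 31/16, 2 } = 61/32
step 8: add Red to get BBRBBBRR; options L={ 0, 1, 3/2, 7/4, 15/8 } R={ 61/32, 31/16, 2 } = 121/64
step 9: add Blue to get BBRBBBRRB; options L={ 0, 1, 3/2, 7/4, 15/8, 121/64 } R={ 61/32, 31/16, 2 } = 243/128
step 10: add Red to get BBRBBBRRBR; options L={ 0, 1, 3/2, 7/4, 15/8, 121/64 } R={ 243/128, 61/32, 31/16, 2 } = 485/256
step 11: add Blue to get BBRBBBRRBRB; options L={ 0, 1, 3/2, 7/4, 15/8, 121/64, 485/256 } R={ 243/128, 61/32, 31/16, 2 } = 971/512
step 12: add Blue to get BBRBBBRRBRBB; options L={ 0, 1, 3/2, 7/4, 15/8, 121/64, 485/256, 971/512 } R={ 243/128, 61/32, 31/16, 2 } = 1943/1024
step 13: add Blue to get BBRBBBRRBRBBB; options L={ 0, 1, 3/2, 7/4, 15/8, 121/64, 485/256, 971/512, 1943/1024 } R={ 243/128, 61/32, 31/16, 2 } = 3887/2048
step 14: add Red to get BBRBBBRRBRBBBR; options L={ 0, 1, 3/2, 7/4, 15/8, 121/64, 485/256, 971/512, 1943/1024 } R={ 3887/2048, 243/128, 61/32, 31/16, 2 } = 7773/4096
step 15: add Blue to get BBRBBBRRBRBBBRB; options L={ 0, 1, 3/2, 7/4, 15/8, 121/64, 485/256, 971/512, 1943/1024, 7773/4096 } R={ 3887/2048, 243/128, 61/32, 31/16, 2 } = 15547/8192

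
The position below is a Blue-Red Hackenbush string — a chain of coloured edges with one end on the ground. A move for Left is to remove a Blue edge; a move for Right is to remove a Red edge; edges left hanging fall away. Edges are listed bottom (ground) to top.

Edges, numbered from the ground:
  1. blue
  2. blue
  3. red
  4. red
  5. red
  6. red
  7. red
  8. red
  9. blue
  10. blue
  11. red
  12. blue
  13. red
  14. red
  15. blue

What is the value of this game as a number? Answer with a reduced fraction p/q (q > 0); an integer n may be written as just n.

step 1: add blue to get b; options L={ 0 } R={ ∅ } => 1
step 2: add blue to get bb; options L={ 0, 1 } R={ ∅ } => 2
step 3: add red to get bbr; options L={ 0, 1 } R={ 2 } => 3/2
step 4: add red to get bbrr; options L={ 0, 1 } R={ 3/2, 2 } => 5/4
step 5: add red to get bbrrr; options L={ 0, 1 } R={ 5/4, 3/2, 2 } => 9/8
step 6: add red to get bbrrrr; options L={ 0, 1 } R={ 9/8, 5/4, 3/2, 2 } => 17/16
step 7: add red to get bbrrrrr; options L={ 0, 1 } R={ 17/16, 9/8, 5/4, 3/2, 2 } => 33/32
step 8: add red to get bbrrrrrr; options L={ 0, 1 } R={ 33/32, 17/16, 9/8, 5/4, 3/2, 2 } => 65/64
step 9: add blue to get bbrrrrrrb; options L={ 0, 1, 65/64 } R={ 33/32, 17/16, 9/8, 5/4, 3/2, 2 } => 131/128
step 10: add blue to get bbrrrrrrbb; options L={ 0, 1, 65/64, 131/128 } R={ 33/32, 17/16, 9/8, 5/4, 3/2, 2 } => 263/256
step 11: add red to get bbrrrrrrbbr; options L={ 0, 1, 65/64, 131/128 } R={ 263/256, 33/32, 17/16, 9/8, 5/4, 3/2, 2 } => 525/512
step 12: add blue to get bbrrrrrrbbrb; options L={ 0, 1, 65/64, 131/128, 525/512 } R={ 263/256, 33/32, 17/16, 9/8, 5/4, 3/2, 2 } => 1051/1024
step 13: add red to get bbrrrrrrbbrbr; options L={ 0, 1, 65/64, 131/128, 525/512 } R={ 1051/1024, 263/256, 33/32, 17/16, 9/8, 5/4, 3/2, 2 } => 2101/2048
step 14: add red to get bbrrrrrrbbrbrr; options L={ 0, 1, 65/64, 131/128, 525/512 } R={ 2101/2048, 1051/1024, 263/256, 33/32, 17/16, 9/8, 5/4, 3/2, 2 } => 4201/4096
step 15: add blue to get bbrrrrrrbbrbrrb; options L={ 0, 1, 65/64, 131/128, 525/512, 4201/4096 } R={ 2101/2048, 1051/1024, 263/256, 33/32, 17/16, 9/8, 5/4, 3/2, 2 } => 8403/8192

8403/8192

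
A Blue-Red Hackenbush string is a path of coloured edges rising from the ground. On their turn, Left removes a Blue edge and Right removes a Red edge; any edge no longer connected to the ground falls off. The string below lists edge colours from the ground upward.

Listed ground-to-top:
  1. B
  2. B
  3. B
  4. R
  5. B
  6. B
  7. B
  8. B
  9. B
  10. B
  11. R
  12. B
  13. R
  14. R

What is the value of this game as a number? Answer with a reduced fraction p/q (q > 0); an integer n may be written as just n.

6121/2048

Build val(s[:k]) for k = 1..14, string s = B B B R B B B B B B R B R R.
val_1 [B]  L=[0]  R=[—]  = 1
val_2 [BB]  L=[0 1]  R=[—]  = 2
val_3 [BBB]  L=[0 1 2]  R=[—]  = 3
val_4 [BBBR]  L=[0 1 2]  R=[3]  = 5/2
val_5 [BBBRB]  L=[0 1 2 5/2]  R=[3]  = 11/4
val_6 [BBBRBB]  L=[0 1 2 5/2 11/4]  R=[3]  = 23/8
val_7 [BBBRBBB]  L=[0 1 2 5/2 11/4 23/8]  R=[3]  = 47/16
val_8 [BBBRBBBB]  L=[0 1 2 5/2 11/4 23/8 47/16]  R=[3]  = 95/32
val_9 [BBBRBBBBB]  L=[0 1 2 5/2 11/4 23/8 47/16 95/32]  R=[3]  = 191/64
val_10 [BBBRBBBBBB]  L=[0 1 2 5/2 11/4 23/8 47/16 95/32 191/64]  R=[3]  = 383/128
val_11 [BBBRBBBBBBR]  L=[0 1 2 5/2 11/4 23/8 47/16 95/32 191/64]  R=[383/128 3]  = 765/256
val_12 [BBBRBBBBBBRB]  L=[0 1 2 5/2 11/4 23/8 47/16 95/32 191/64 765/256]  R=[383/128 3]  = 1531/512
val_13 [BBBRBBBBBBRBR]  L=[0 1 2 5/2 11/4 23/8 47/16 95/32 191/64 765/256]  R=[1531/512 383/128 3]  = 3061/1024
val_14 [BBBRBBBBBBRBRR]  L=[0 1 2 5/2 11/4 23/8 47/16 95/32 191/64 765/256]  R=[3061/1024 1531/512 383/128 3]  = 6121/2048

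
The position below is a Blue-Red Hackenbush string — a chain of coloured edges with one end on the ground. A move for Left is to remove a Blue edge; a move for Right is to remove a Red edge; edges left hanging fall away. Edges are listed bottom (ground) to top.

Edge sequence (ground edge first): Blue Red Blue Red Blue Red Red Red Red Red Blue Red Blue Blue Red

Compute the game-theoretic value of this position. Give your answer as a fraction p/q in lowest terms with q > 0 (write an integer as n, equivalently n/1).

10285/16384

v(B) = { 0 | none } → 1
v(BR) = { 0 | 1 } → 1/2
v(BRB) = { 0 1/2 | 1 } → 3/4
v(BRBR) = { 0 1/2 | 3/4 1 } → 5/8
v(BRBRB) = { 0 1/2 5/8 | 3/4 1 } → 11/16
v(BRBRBR) = { 0 1/2 5/8 | 11/16 3/4 1 } → 21/32
v(BRBRBRR) = { 0 1/2 5/8 | 21/32 11/16 3/4 1 } → 41/64
v(BRBRBRRR) = { 0 1/2 5/8 | 41/64 21/32 11/16 3/4 1 } → 81/128
v(BRBRBRRRR) = { 0 1/2 5/8 | 81/128 41/64 21/32 11/16 3/4 1 } → 161/256
v(BRBRBRRRRR) = { 0 1/2 5/8 | 161/256 81/128 41/64 21/32 11/16 3/4 1 } → 321/512
v(BRBRBRRRRRB) = { 0 1/2 5/8 321/512 | 161/256 81/128 41/64 21/32 11/16 3/4 1 } → 643/1024
v(BRBRBRRRRRBR) = { 0 1/2 5/8 321/512 | 643/1024 161/256 81/128 41/64 21/32 11/16 3/4 1 } → 1285/2048
v(BRBRBRRRRRBRB) = { 0 1/2 5/8 321/512 1285/2048 | 643/1024 161/256 81/128 41/64 21/32 11/16 3/4 1 } → 2571/4096
v(BRBRBRRRRRBRBB) = { 0 1/2 5/8 321/512 1285/2048 2571/4096 | 643/1024 161/256 81/128 41/64 21/32 11/16 3/4 1 } → 5143/8192
v(BRBRBRRRRRBRBBR) = { 0 1/2 5/8 321/512 1285/2048 2571/4096 | 5143/8192 643/1024 161/256 81/128 41/64 21/32 11/16 3/4 1 } → 10285/16384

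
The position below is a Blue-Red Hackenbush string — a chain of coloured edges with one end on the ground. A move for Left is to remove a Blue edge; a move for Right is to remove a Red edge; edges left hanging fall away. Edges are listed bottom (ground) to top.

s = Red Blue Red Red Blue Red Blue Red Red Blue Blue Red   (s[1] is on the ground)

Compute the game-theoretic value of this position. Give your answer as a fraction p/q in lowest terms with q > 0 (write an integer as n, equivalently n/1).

val_1 [R]  L=[—]  R=[0]  = -1
val_2 [RB]  L=[-1]  R=[0]  = -1/2
val_3 [RBR]  L=[-1]  R=[-1/2, 0]  = -3/4
val_4 [RBRR]  L=[-1]  R=[-3/4, -1/2, 0]  = -7/8
val_5 [RBRRB]  L=[-1, -7/8]  R=[-3/4, -1/2, 0]  = -13/16
val_6 [RBRRBR]  L=[-1, -7/8]  R=[-13/16, -3/4, -1/2, 0]  = -27/32
val_7 [RBRRBRB]  L=[-1, -7/8, -27/32]  R=[-13/16, -3/4, -1/2, 0]  = -53/64
val_8 [RBRRBRBR]  L=[-1, -7/8, -27/32]  R=[-53/64, -13/16, -3/4, -1/2, 0]  = -107/128
val_9 [RBRRBRBRR]  L=[-1, -7/8, -27/32]  R=[-107/128, -53/64, -13/16, -3/4, -1/2, 0]  = -215/256
val_10 [RBRRBRBRRB]  L=[-1, -7/8, -27/32, -215/256]  R=[-107/128, -53/64, -13/16, -3/4, -1/2, 0]  = -429/512
val_11 [RBRRBRBRRBB]  L=[-1, -7/8, -27/32, -215/256, -429/512]  R=[-107/128, -53/64, -13/16, -3/4, -1/2, 0]  = -857/1024
val_12 [RBRRBRBRRBBR]  L=[-1, -7/8, -27/32, -215/256, -429/512]  R=[-857/1024, -107/128, -53/64, -13/16, -3/4, -1/2, 0]  = -1715/2048

-1715/2048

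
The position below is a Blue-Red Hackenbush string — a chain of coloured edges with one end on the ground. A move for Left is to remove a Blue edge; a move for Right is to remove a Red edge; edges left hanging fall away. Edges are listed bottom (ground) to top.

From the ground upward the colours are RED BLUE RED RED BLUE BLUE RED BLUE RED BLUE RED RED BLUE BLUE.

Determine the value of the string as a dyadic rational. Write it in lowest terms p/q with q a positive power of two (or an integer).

Prefix values for RED BLUE RED RED BLUE BLUE RED BLUE RED BLUE RED RED BLUE BLUE via {L|R} + simplicity:
step 1: add RED to get R; options L={ (no moves) } R={ 0 } → -1
step 2: add BLUE to get RB; options L={ -1 } R={ 0 } → -1/2
step 3: add RED to get RBR; options L={ -1 } R={ -1/2; 0 } → -3/4
step 4: add RED to get RBRR; options L={ -1 } R={ -3/4; -1/2; 0 } → -7/8
step 5: add BLUE to get RBRRB; options L={ -1; -7/8 } R={ -3/4; -1/2; 0 } → -13/16
step 6: add BLUE to get RBRRBB; options L={ -1; -7/8; -13/16 } R={ -3/4; -1/2; 0 } → -25/32
step 7: add RED to get RBRRBBR; options L={ -1; -7/8; -13/16 } R={ -25/32; -3/4; -1/2; 0 } → -51/64
step 8: add BLUE to get RBRRBBRB; options L={ -1; -7/8; -13/16; -51/64 } R={ -25/32; -3/4; -1/2; 0 } → -101/128
step 9: add RED to get RBRRBBRBR; options L={ -1; -7/8; -13/16; -51/64 } R={ -101/128; -25/32; -3/4; -1/2; 0 } → -203/256
step 10: add BLUE to get RBRRBBRBRB; options L={ -1; -7/8; -13/16; -51/64; -203/256 } R={ -101/128; -25/32; -3/4; -1/2; 0 } → -405/512
step 11: add RED to get RBRRBBRBRBR; options L={ -1; -7/8; -13/16; -51/64; -203/256 } R={ -405/512; -101/128; -25/32; -3/4; -1/2; 0 } → -811/1024
step 12: add RED to get RBRRBBRBRBRR; options L={ -1; -7/8; -13/16; -51/64; -203/256 } R={ -811/1024; -405/512; -101/128; -25/32; -3/4; -1/2; 0 } → -1623/2048
step 13: add BLUE to get RBRRBBRBRBRRB; options L={ -1; -7/8; -13/16; -51/64; -203/256; -1623/2048 } R={ -811/1024; -405/512; -101/128; -25/32; -3/4; -1/2; 0 } → -3245/4096
step 14: add BLUE to get RBRRBBRBRBRRBB; options L={ -1; -7/8; -13/16; -51/64; -203/256; -1623/2048; -3245/4096 } R={ -811/1024; -405/512; -101/128; -25/32; -3/4; -1/2; 0 } → -6489/8192

-6489/8192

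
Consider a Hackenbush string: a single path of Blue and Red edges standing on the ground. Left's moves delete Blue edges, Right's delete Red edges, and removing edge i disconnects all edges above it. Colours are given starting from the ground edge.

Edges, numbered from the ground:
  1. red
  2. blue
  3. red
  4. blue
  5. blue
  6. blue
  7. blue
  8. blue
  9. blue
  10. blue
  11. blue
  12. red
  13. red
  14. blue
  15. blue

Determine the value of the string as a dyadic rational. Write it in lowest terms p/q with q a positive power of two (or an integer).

-8217/16384

g(r) = {  | 0 } gives -1
g(rb) = { -1 | 0 } gives -1/2
g(rbr) = { -1 | -1/2 0 } gives -3/4
g(rbrb) = { -1 -3/4 | -1/2 0 } gives -5/8
g(rbrbb) = { -1 -3/4 -5/8 | -1/2 0 } gives -9/16
g(rbrbbb) = { -1 -3/4 -5/8 -9/16 | -1/2 0 } gives -17/32
g(rbrbbbb) = { -1 -3/4 -5/8 -9/16 -17/32 | -1/2 0 } gives -33/64
g(rbrbbbbb) = { -1 -3/4 -5/8 -9/16 -17/32 -33/64 | -1/2 0 } gives -65/128
g(rbrbbbbbb) = { -1 -3/4 -5/8 -9/16 -17/32 -33/64 -65/128 | -1/2 0 } gives -129/256
g(rbrbbbbbbb) = { -1 -3/4 -5/8 -9/16 -17/32 -33/64 -65/128 -129/256 | -1/2 0 } gives -257/512
g(rbrbbbbbbbb) = { -1 -3/4 -5/8 -9/16 -17/32 -33/64 -65/128 -129/256 -257/512 | -1/2 0 } gives -513/1024
g(rbrbbbbbbbbr) = { -1 -3/4 -5/8 -9/16 -17/32 -33/64 -65/128 -129/256 -257/512 | -513/1024 -1/2 0 } gives -1027/2048
g(rbrbbbbbbbbrr) = { -1 -3/4 -5/8 -9/16 -17/32 -33/64 -65/128 -129/256 -257/512 | -1027/2048 -513/1024 -1/2 0 } gives -2055/4096
g(rbrbbbbbbbbrrb) = { -1 -3/4 -5/8 -9/16 -17/32 -33/64 -65/128 -129/256 -257/512 -2055/4096 | -1027/2048 -513/1024 -1/2 0 } gives -4109/8192
g(rbrbbbbbbbbrrbb) = { -1 -3/4 -5/8 -9/16 -17/32 -33/64 -65/128 -129/256 -257/512 -2055/4096 -4109/8192 | -1027/2048 -513/1024 -1/2 0 } gives -8217/16384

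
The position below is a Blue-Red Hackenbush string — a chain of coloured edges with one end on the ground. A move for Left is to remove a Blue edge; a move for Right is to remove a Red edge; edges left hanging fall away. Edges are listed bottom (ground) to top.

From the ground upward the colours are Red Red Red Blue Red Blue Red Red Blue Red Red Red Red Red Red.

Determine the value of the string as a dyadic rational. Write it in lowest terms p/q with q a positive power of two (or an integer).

-11135/4096

g(R) = { (no moves) | 0 } -> -1
g(RR) = { (no moves) | -1, 0 } -> -2
g(RRR) = { (no moves) | -2, -1, 0 } -> -3
g(RRRB) = { -3 | -2, -1, 0 } -> -5/2
g(RRRBR) = { -3 | -5/2, -2, -1, 0 } -> -11/4
g(RRRBRB) = { -3, -11/4 | -5/2, -2, -1, 0 } -> -21/8
g(RRRBRBR) = { -3, -11/4 | -21/8, -5/2, -2, -1, 0 } -> -43/16
g(RRRBRBRR) = { -3, -11/4 | -43/16, -21/8, -5/2, -2, -1, 0 } -> -87/32
g(RRRBRBRRB) = { -3, -11/4, -87/32 | -43/16, -21/8, -5/2, -2, -1, 0 } -> -173/64
g(RRRBRBRRBR) = { -3, -11/4, -87/32 | -173/64, -43/16, -21/8, -5/2, -2, -1, 0 } -> -347/128
g(RRRBRBRRBRR) = { -3, -11/4, -87/32 | -347/128, -173/64, -43/16, -21/8, -5/2, -2, -1, 0 } -> -695/256
g(RRRBRBRRBRRR) = { -3, -11/4, -87/32 | -695/256, -347/128, -173/64, -43/16, -21/8, -5/2, -2, -1, 0 } -> -1391/512
g(RRRBRBRRBRRRR) = { -3, -11/4, -87/32 | -1391/512, -695/256, -347/128, -173/64, -43/16, -21/8, -5/2, -2, -1, 0 } -> -2783/1024
g(RRRBRBRRBRRRRR) = { -3, -11/4, -87/32 | -2783/1024, -1391/512, -695/256, -347/128, -173/64, -43/16, -21/8, -5/2, -2, -1, 0 } -> -5567/2048
g(RRRBRBRRBRRRRRR) = { -3, -11/4, -87/32 | -5567/2048, -2783/1024, -1391/512, -695/256, -347/128, -173/64, -43/16, -21/8, -5/2, -2, -1, 0 } -> -11135/4096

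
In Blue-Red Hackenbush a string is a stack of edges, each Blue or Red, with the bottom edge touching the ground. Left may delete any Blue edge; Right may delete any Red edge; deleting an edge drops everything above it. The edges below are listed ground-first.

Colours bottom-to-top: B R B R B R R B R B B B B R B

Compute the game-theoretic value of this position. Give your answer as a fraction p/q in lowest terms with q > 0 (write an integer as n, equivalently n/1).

edge 1 of 15 (B): { 0 | (no moves) } ⇒ 1
edge 2 of 15 (R): { 0 | 1 } ⇒ 1/2
edge 3 of 15 (B): { 0 1/2 | 1 } ⇒ 3/4
edge 4 of 15 (R): { 0 1/2 | 3/4 1 } ⇒ 5/8
edge 5 of 15 (B): { 0 1/2 5/8 | 3/4 1 } ⇒ 11/16
edge 6 of 15 (R): { 0 1/2 5/8 | 11/16 3/4 1 } ⇒ 21/32
edge 7 of 15 (R): { 0 1/2 5/8 | 21/32 11/16 3/4 1 } ⇒ 41/64
edge 8 of 15 (B): { 0 1/2 5/8 41/64 | 21/32 11/16 3/4 1 } ⇒ 83/128
edge 9 of 15 (R): { 0 1/2 5/8 41/64 | 83/128 21/32 11/16 3/4 1 } ⇒ 165/256
edge 10 of 15 (B): { 0 1/2 5/8 41/64 165/256 | 83/128 21/32 11/16 3/4 1 } ⇒ 331/512
edge 11 of 15 (B): { 0 1/2 5/8 41/64 165/256 331/512 | 83/128 21/32 11/16 3/4 1 } ⇒ 663/1024
edge 12 of 15 (B): { 0 1/2 5/8 41/64 165/256 331/512 663/1024 | 83/128 21/32 11/16 3/4 1 } ⇒ 1327/2048
edge 13 of 15 (B): { 0 1/2 5/8 41/64 165/256 331/512 663/1024 1327/2048 | 83/128 21/32 11/16 3/4 1 } ⇒ 2655/4096
edge 14 of 15 (R): { 0 1/2 5/8 41/64 165/256 331/512 663/1024 1327/2048 | 2655/4096 83/128 21/32 11/16 3/4 1 } ⇒ 5309/8192
edge 15 of 15 (B): { 0 1/2 5/8 41/64 165/256 331/512 663/1024 1327/2048 5309/8192 | 2655/4096 83/128 21/32 11/16 3/4 1 } ⇒ 10619/16384

10619/16384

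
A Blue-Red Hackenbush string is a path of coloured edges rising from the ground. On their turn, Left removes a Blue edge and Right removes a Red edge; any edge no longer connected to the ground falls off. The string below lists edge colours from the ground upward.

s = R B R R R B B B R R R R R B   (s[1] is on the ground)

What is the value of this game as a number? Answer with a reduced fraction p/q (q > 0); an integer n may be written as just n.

Prefix values for R B R R R B B B R R R R R B via {L|R} + simplicity:
G(R) = { none | 0 } so -1
G(RB) = { -1 | 0 } so -1/2
G(RBR) = { -1 | -1/2 0 } so -3/4
G(RBRR) = { -1 | -3/4 -1/2 0 } so -7/8
G(RBRRR) = { -1 | -7/8 -3/4 -1/2 0 } so -15/16
G(RBRRRB) = { -1 -15/16 | -7/8 -3/4 -1/2 0 } so -29/32
G(RBRRRBB) = { -1 -15/16 -29/32 | -7/8 -3/4 -1/2 0 } so -57/64
G(RBRRRBBB) = { -1 -15/16 -29/32 -57/64 | -7/8 -3/4 -1/2 0 } so -113/128
G(RBRRRBBBR) = { -1 -15/16 -29/32 -57/64 | -113/128 -7/8 -3/4 -1/2 0 } so -227/256
G(RBRRRBBBRR) = { -1 -15/16 -29/32 -57/64 | -227/256 -113/128 -7/8 -3/4 -1/2 0 } so -455/512
G(RBRRRBBBRRR) = { -1 -15/16 -29/32 -57/64 | -455/512 -227/256 -113/128 -7/8 -3/4 -1/2 0 } so -911/1024
G(RBRRRBBBRRRR) = { -1 -15/16 -29/32 -57/64 | -911/1024 -455/512 -227/256 -113/128 -7/8 -3/4 -1/2 0 } so -1823/2048
G(RBRRRBBBRRRRR) = { -1 -15/16 -29/32 -57/64 | -1823/2048 -911/1024 -455/512 -227/256 -113/128 -7/8 -3/4 -1/2 0 } so -3647/4096
G(RBRRRBBBRRRRRB) = { -1 -15/16 -29/32 -57/64 -3647/4096 | -1823/2048 -911/1024 -455/512 -227/256 -113/128 -7/8 -3/4 -1/2 0 } so -7293/8192

-7293/8192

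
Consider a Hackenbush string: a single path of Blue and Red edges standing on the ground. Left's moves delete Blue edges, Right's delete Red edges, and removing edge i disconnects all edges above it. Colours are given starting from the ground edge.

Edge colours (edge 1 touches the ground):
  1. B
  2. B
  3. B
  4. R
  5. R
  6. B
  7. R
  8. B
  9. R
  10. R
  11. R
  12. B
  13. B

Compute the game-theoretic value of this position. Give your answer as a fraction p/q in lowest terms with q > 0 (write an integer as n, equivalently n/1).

Prefix values for B B B R R B R B R R R B B via {L|R} + simplicity:
value_1 [B]  L=[0]  R=[]  — 1
value_2 [BB]  L=[0, 1]  R=[]  — 2
value_3 [BBB]  L=[0, 1, 2]  R=[]  — 3
value_4 [BBBR]  L=[0, 1, 2]  R=[3]  — 5/2
value_5 [BBBRR]  L=[0, 1, 2]  R=[5/2, 3]  — 9/4
value_6 [BBBRRB]  L=[0, 1, 2, 9/4]  R=[5/2, 3]  — 19/8
value_7 [BBBRRBR]  L=[0, 1, 2, 9/4]  R=[19/8, 5/2, 3]  — 37/16
value_8 [BBBRRBRB]  L=[0, 1, 2, 9/4, 37/16]  R=[19/8, 5/2, 3]  — 75/32
value_9 [BBBRRBRBR]  L=[0, 1, 2, 9/4, 37/16]  R=[75/32, 19/8, 5/2, 3]  — 149/64
value_10 [BBBRRBRBRR]  L=[0, 1, 2, 9/4, 37/16]  R=[149/64, 75/32, 19/8, 5/2, 3]  — 297/128
value_11 [BBBRRBRBRRR]  L=[0, 1, 2, 9/4, 37/16]  R=[297/128, 149/64, 75/32, 19/8, 5/2, 3]  — 593/256
value_12 [BBBRRBRBRRRB]  L=[0, 1, 2, 9/4, 37/16, 593/256]  R=[297/128, 149/64, 75/32, 19/8, 5/2, 3]  — 1187/512
value_13 [BBBRRBRBRRRBB]  L=[0, 1, 2, 9/4, 37/16, 593/256, 1187/512]  R=[297/128, 149/64, 75/32, 19/8, 5/2, 3]  — 2375/1024

2375/1024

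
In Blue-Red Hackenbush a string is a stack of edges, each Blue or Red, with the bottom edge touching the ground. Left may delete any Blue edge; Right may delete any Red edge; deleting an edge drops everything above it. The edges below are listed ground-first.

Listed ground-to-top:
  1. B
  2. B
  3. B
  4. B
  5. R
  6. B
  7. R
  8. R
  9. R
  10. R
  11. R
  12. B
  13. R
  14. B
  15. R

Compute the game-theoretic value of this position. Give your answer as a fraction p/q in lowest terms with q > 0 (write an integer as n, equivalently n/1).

7189/2048

Prefix values for B B B B R B R R R R R B R B R via {L|R} + simplicity:
step 1: add B to get B; options L={ 0 } R={ — } gives 1
step 2: add B to get BB; options L={ 0,1 } R={ — } gives 2
step 3: add B to get BBB; options L={ 0,1,2 } R={ — } gives 3
step 4: add B to get BBBB; options L={ 0,1,2,3 } R={ — } gives 4
step 5: add R to get BBBBR; options L={ 0,1,2,3 } R={ 4 } gives 7/2
step 6: add B to get BBBBRB; options L={ 0,1,2,3,7/2 } R={ 4 } gives 15/4
step 7: add R to get BBBBRBR; options L={ 0,1,2,3,7/2 } R={ 15/4,4 } gives 29/8
step 8: add R to get BBBBRBRR; options L={ 0,1,2,3,7/2 } R={ 29/8,15/4,4 } gives 57/16
step 9: add R to get BBBBRBRRR; options L={ 0,1,2,3,7/2 } R={ 57/16,29/8,15/4,4 } gives 113/32
step 10: add R to get BBBBRBRRRR; options L={ 0,1,2,3,7/2 } R={ 113/32,57/16,29/8,15/4,4 } gives 225/64
step 11: add R to get BBBBRBRRRRR; options L={ 0,1,2,3,7/2 } R={ 225/64,113/32,57/16,29/8,15/4,4 } gives 449/128
step 12: add B to get BBBBRBRRRRRB; options L={ 0,1,2,3,7/2,449/128 } R={ 225/64,113/32,57/16,29/8,15/4,4 } gives 899/256
step 13: add R to get BBBBRBRRRRRBR; options L={ 0,1,2,3,7/2,449/128 } R={ 899/256,225/64,113/32,57/16,29/8,15/4,4 } gives 1797/512
step 14: add B to get BBBBRBRRRRRBRB; options L={ 0,1,2,3,7/2,449/128,1797/512 } R={ 899/256,225/64,113/32,57/16,29/8,15/4,4 } gives 3595/1024
step 15: add R to get BBBBRBRRRRRBRBR; options L={ 0,1,2,3,7/2,449/128,1797/512 } R={ 3595/1024,899/256,225/64,113/32,57/16,29/8,15/4,4 } gives 7189/2048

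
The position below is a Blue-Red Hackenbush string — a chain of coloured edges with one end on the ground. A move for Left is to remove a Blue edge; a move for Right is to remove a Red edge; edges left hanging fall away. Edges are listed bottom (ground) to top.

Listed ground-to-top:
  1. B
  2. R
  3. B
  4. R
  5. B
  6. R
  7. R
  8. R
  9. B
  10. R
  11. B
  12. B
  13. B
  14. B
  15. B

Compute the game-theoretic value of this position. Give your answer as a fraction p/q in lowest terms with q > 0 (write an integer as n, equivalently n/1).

Prefix values for B R B R B R R R B R B B B B B via {L|R} + simplicity:
B: Left { 0 }, Right { ∅ } = simplest 1
BR: Left { 0 }, Right { 1 } = simplest 1/2
BRB: Left { 0; 1/2 }, Right { 1 } = simplest 3/4
BRBR: Left { 0; 1/2 }, Right { 3/4; 1 } = simplest 5/8
BRBRB: Left { 0; 1/2; 5/8 }, Right { 3/4; 1 } = simplest 11/16
BRBRBR: Left { 0; 1/2; 5/8 }, Right { 11/16; 3/4; 1 } = simplest 21/32
BRBRBRR: Left { 0; 1/2; 5/8 }, Right { 21/32; 11/16; 3/4; 1 } = simplest 41/64
BRBRBRRR: Left { 0; 1/2; 5/8 }, Right { 41/64; 21/32; 11/16; 3/4; 1 } = simplest 81/128
BRBRBRRRB: Left { 0; 1/2; 5/8; 81/128 }, Right { 41/64; 21/32; 11/16; 3/4; 1 } = simplest 163/256
BRBRBRRRBR: Left { 0; 1/2; 5/8; 81/128 }, Right { 163/256; 41/64; 21/32; 11/16; 3/4; 1 } = simplest 325/512
BRBRBRRRBRB: Left { 0; 1/2; 5/8; 81/128; 325/512 }, Right { 163/256; 41/64; 21/32; 11/16; 3/4; 1 } = simplest 651/1024
BRBRBRRRBRBB: Left { 0; 1/2; 5/8; 81/128; 325/512; 651/1024 }, Right { 163/256; 41/64; 21/32; 11/16; 3/4; 1 } = simplest 1303/2048
BRBRBRRRBRBBB: Left { 0; 1/2; 5/8; 81/128; 325/512; 651/1024; 1303/2048 }, Right { 163/256; 41/64; 21/32; 11/16; 3/4; 1 } = simplest 2607/4096
BRBRBRRRBRBBBB: Left { 0; 1/2; 5/8; 81/128; 325/512; 651/1024; 1303/2048; 2607/4096 }, Right { 163/256; 41/64; 21/32; 11/16; 3/4; 1 } = simplest 5215/8192
BRBRBRRRBRBBBBB: Left { 0; 1/2; 5/8; 81/128; 325/512; 651/1024; 1303/2048; 2607/4096; 5215/8192 }, Right { 163/256; 41/64; 21/32; 11/16; 3/4; 1 } = simplest 10431/16384

10431/16384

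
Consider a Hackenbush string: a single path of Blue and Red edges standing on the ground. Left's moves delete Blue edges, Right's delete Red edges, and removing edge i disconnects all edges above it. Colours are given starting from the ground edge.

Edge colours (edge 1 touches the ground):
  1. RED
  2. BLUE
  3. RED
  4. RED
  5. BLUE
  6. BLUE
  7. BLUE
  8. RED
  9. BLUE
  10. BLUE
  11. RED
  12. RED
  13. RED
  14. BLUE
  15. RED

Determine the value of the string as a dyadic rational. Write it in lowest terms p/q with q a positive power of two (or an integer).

-12603/16384

Prefix values for RED BLUE RED RED BLUE BLUE BLUE RED BLUE BLUE RED RED RED BLUE RED via {L|R} + simplicity:
val(R) = { — | 0 } ⇒ -1
val(RB) = { -1 | 0 } ⇒ -1/2
val(RBR) = { -1 | -1/2 0 } ⇒ -3/4
val(RBRR) = { -1 | -3/4 -1/2 0 } ⇒ -7/8
val(RBRRB) = { -1 -7/8 | -3/4 -1/2 0 } ⇒ -13/16
val(RBRRBB) = { -1 -7/8 -13/16 | -3/4 -1/2 0 } ⇒ -25/32
val(RBRRBBB) = { -1 -7/8 -13/16 -25/32 | -3/4 -1/2 0 } ⇒ -49/64
val(RBRRBBBR) = { -1 -7/8 -13/16 -25/32 | -49/64 -3/4 -1/2 0 } ⇒ -99/128
val(RBRRBBBRB) = { -1 -7/8 -13/16 -25/32 -99/128 | -49/64 -3/4 -1/2 0 } ⇒ -197/256
val(RBRRBBBRBB) = { -1 -7/8 -13/16 -25/32 -99/128 -197/256 | -49/64 -3/4 -1/2 0 } ⇒ -393/512
val(RBRRBBBRBBR) = { -1 -7/8 -13/16 -25/32 -99/128 -197/256 | -393/512 -49/64 -3/4 -1/2 0 } ⇒ -787/1024
val(RBRRBBBRBBRR) = { -1 -7/8 -13/16 -25/32 -99/128 -197/256 | -787/1024 -393/512 -49/64 -3/4 -1/2 0 } ⇒ -1575/2048
val(RBRRBBBRBBRRR) = { -1 -7/8 -13/16 -25/32 -99/128 -197/256 | -1575/2048 -787/1024 -393/512 -49/64 -3/4 -1/2 0 } ⇒ -3151/4096
val(RBRRBBBRBBRRRB) = { -1 -7/8 -13/16 -25/32 -99/128 -197/256 -3151/4096 | -1575/2048 -787/1024 -393/512 -49/64 -3/4 -1/2 0 } ⇒ -6301/8192
val(RBRRBBBRBBRRRBR) = { -1 -7/8 -13/16 -25/32 -99/128 -197/256 -3151/4096 | -6301/8192 -1575/2048 -787/1024 -393/512 -49/64 -3/4 -1/2 0 } ⇒ -12603/16384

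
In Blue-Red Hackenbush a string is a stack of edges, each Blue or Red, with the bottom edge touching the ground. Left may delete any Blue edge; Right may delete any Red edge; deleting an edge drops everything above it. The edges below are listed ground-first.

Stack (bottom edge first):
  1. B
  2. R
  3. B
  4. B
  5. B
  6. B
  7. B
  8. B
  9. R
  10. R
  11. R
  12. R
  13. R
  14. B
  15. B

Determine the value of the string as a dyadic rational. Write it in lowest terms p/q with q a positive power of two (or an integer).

16135/16384

Build value(s[:k]) for k = 1..15, string s = B R B B B B B B R R R R R B B.
value(B) = { 0 | · } -> 1
value(BR) = { 0 | 1 } -> 1/2
value(BRB) = { 0 1/2 | 1 } -> 3/4
value(BRBB) = { 0 1/2 3/4 | 1 } -> 7/8
value(BRBBB) = { 0 1/2 3/4 7/8 | 1 } -> 15/16
value(BRBBBB) = { 0 1/2 3/4 7/8 15/16 | 1 } -> 31/32
value(BRBBBBB) = { 0 1/2 3/4 7/8 15/16 31/32 | 1 } -> 63/64
value(BRBBBBBB) = { 0 1/2 3/4 7/8 15/16 31/32 63/64 | 1 } -> 127/128
value(BRBBBBBBR) = { 0 1/2 3/4 7/8 15/16 31/32 63/64 | 127/128 1 } -> 253/256
value(BRBBBBBBRR) = { 0 1/2 3/4 7/8 15/16 31/32 63/64 | 253/256 127/128 1 } -> 505/512
value(BRBBBBBBRRR) = { 0 1/2 3/4 7/8 15/16 31/32 63/64 | 505/512 253/256 127/128 1 } -> 1009/1024
value(BRBBBBBBRRRR) = { 0 1/2 3/4 7/8 15/16 31/32 63/64 | 1009/1024 505/512 253/256 127/128 1 } -> 2017/2048
value(BRBBBBBBRRRRR) = { 0 1/2 3/4 7/8 15/16 31/32 63/64 | 2017/2048 1009/1024 505/512 253/256 127/128 1 } -> 4033/4096
value(BRBBBBBBRRRRRB) = { 0 1/2 3/4 7/8 15/16 31/32 63/64 4033/4096 | 2017/2048 1009/1024 505/512 253/256 127/128 1 } -> 8067/8192
value(BRBBBBBBRRRRRBB) = { 0 1/2 3/4 7/8 15/16 31/32 63/64 4033/4096 8067/8192 | 2017/2048 1009/1024 505/512 253/256 127/128 1 } -> 16135/16384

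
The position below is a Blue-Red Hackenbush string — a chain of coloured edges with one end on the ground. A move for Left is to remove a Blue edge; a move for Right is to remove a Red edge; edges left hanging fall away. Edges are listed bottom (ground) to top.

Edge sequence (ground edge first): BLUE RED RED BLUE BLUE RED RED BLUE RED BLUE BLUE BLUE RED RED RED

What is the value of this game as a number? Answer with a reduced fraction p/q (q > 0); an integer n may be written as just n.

Recurse on prefixes of the 15-edge string BLUE RED RED BLUE BLUE RED RED BLUE RED BLUE BLUE BLUE RED RED RED:
v_1 [B]  L=[0]  R=[·]  => 1
v_2 [BR]  L=[0]  R=[1]  => 1/2
v_3 [BRR]  L=[0]  R=[1/2 1]  => 1/4
v_4 [BRRB]  L=[0 1/4]  R=[1/2 1]  => 3/8
v_5 [BRRBB]  L=[0 1/4 3/8]  R=[1/2 1]  => 7/16
v_6 [BRRBBR]  L=[0 1/4 3/8]  R=[7/16 1/2 1]  => 13/32
v_7 [BRRBBRR]  L=[0 1/4 3/8]  R=[13/32 7/16 1/2 1]  => 25/64
v_8 [BRRBBRRB]  L=[0 1/4 3/8 25/64]  R=[13/32 7/16 1/2 1]  => 51/128
v_9 [BRRBBRRBR]  L=[0 1/4 3/8 25/64]  R=[51/128 13/32 7/16 1/2 1]  => 101/256
v_10 [BRRBBRRBRB]  L=[0 1/4 3/8 25/64 101/256]  R=[51/128 13/32 7/16 1/2 1]  => 203/512
v_11 [BRRBBRRBRBB]  L=[0 1/4 3/8 25/64 101/256 203/512]  R=[51/128 13/32 7/16 1/2 1]  => 407/1024
v_12 [BRRBBRRBRBBB]  L=[0 1/4 3/8 25/64 101/256 203/512 407/1024]  R=[51/128 13/32 7/16 1/2 1]  => 815/2048
v_13 [BRRBBRRBRBBBR]  L=[0 1/4 3/8 25/64 101/256 203/512 407/1024]  R=[815/2048 51/128 13/32 7/16 1/2 1]  => 1629/4096
v_14 [BRRBBRRBRBBBRR]  L=[0 1/4 3/8 25/64 101/256 203/512 407/1024]  R=[1629/4096 815/2048 51/128 13/32 7/16 1/2 1]  => 3257/8192
v_15 [BRRBBRRBRBBBRRR]  L=[0 1/4 3/8 25/64 101/256 203/512 407/1024]  R=[3257/8192 1629/4096 815/2048 51/128 13/32 7/16 1/2 1]  => 6513/16384

6513/16384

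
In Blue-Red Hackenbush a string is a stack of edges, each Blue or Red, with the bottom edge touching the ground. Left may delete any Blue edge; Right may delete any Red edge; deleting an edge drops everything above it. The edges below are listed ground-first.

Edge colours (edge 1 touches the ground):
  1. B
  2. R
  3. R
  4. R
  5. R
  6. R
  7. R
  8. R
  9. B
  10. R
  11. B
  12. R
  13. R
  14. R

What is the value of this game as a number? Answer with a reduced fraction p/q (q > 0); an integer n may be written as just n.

81/8192

value_1 [B]  L=[0]  R=[·]  => 1
value_2 [BR]  L=[0]  R=[1]  => 1/2
value_3 [BRR]  L=[0]  R=[1/2; 1]  => 1/4
value_4 [BRRR]  L=[0]  R=[1/4; 1/2; 1]  => 1/8
value_5 [BRRRR]  L=[0]  R=[1/8; 1/4; 1/2; 1]  => 1/16
value_6 [BRRRRR]  L=[0]  R=[1/16; 1/8; 1/4; 1/2; 1]  => 1/32
value_7 [BRRRRRR]  L=[0]  R=[1/32; 1/16; 1/8; 1/4; 1/2; 1]  => 1/64
value_8 [BRRRRRRR]  L=[0]  R=[1/64; 1/32; 1/16; 1/8; 1/4; 1/2; 1]  => 1/128
value_9 [BRRRRRRRB]  L=[0; 1/128]  R=[1/64; 1/32; 1/16; 1/8; 1/4; 1/2; 1]  => 3/256
value_10 [BRRRRRRRBR]  L=[0; 1/128]  R=[3/256; 1/64; 1/32; 1/16; 1/8; 1/4; 1/2; 1]  => 5/512
value_11 [BRRRRRRRBRB]  L=[0; 1/128; 5/512]  R=[3/256; 1/64; 1/32; 1/16; 1/8; 1/4; 1/2; 1]  => 11/1024
value_12 [BRRRRRRRBRBR]  L=[0; 1/128; 5/512]  R=[11/1024; 3/256; 1/64; 1/32; 1/16; 1/8; 1/4; 1/2; 1]  => 21/2048
value_13 [BRRRRRRRBRBRR]  L=[0; 1/128; 5/512]  R=[21/2048; 11/1024; 3/256; 1/64; 1/32; 1/16; 1/8; 1/4; 1/2; 1]  => 41/4096
value_14 [BRRRRRRRBRBRRR]  L=[0; 1/128; 5/512]  R=[41/4096; 21/2048; 11/1024; 3/256; 1/64; 1/32; 1/16; 1/8; 1/4; 1/2; 1]  => 81/8192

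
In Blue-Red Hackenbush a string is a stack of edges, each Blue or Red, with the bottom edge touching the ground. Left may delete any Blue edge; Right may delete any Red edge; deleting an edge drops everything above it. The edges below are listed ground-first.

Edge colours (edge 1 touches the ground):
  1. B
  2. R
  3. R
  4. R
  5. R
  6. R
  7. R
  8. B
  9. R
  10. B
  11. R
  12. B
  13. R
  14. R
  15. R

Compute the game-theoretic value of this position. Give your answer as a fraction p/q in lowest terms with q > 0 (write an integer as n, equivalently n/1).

1 of 15 · B · max L 0 · min R +∞ => 1
2 of 15 · BR · max L 0 · min R 1 => 1/2
3 of 15 · BRR · max L 0 · min R 1/2 => 1/4
4 of 15 · BRRR · max L 0 · min R 1/4 => 1/8
5 of 15 · BRRRR · max L 0 · min R 1/8 => 1/16
6 of 15 · BRRRRR · max L 0 · min R 1/16 => 1/32
7 of 15 · BRRRRRR · max L 0 · min R 1/32 => 1/64
8 of 15 · BRRRRRRB · max L 1/64 · min R 1/32 => 3/128
9 of 15 · BRRRRRRBR · max L 1/64 · min R 3/128 => 5/256
10 of 15 · BRRRRRRBRB · max L 5/256 · min R 3/128 => 11/512
11 of 15 · BRRRRRRBRBR · max L 5/256 · min R 11/512 => 21/1024
12 of 15 · BRRRRRRBRBRB · max L 21/1024 · min R 11/512 => 43/2048
13 of 15 · BRRRRRRBRBRBR · max L 21/1024 · min R 43/2048 => 85/4096
14 of 15 · BRRRRRRBRBRBRR · max L 21/1024 · min R 85/4096 => 169/8192
15 of 15 · BRRRRRRBRBRBRRR · max L 21/1024 · min R 169/8192 => 337/16384

337/16384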